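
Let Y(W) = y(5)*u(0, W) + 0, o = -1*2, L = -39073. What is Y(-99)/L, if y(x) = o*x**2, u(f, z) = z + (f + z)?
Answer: -9900/39073 ≈ -0.25337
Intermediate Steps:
o = -2
u(f, z) = f + 2*z
y(x) = -2*x**2
Y(W) = -100*W (Y(W) = (-2*5**2)*(0 + 2*W) + 0 = (-2*25)*(2*W) + 0 = -100*W + 0 = -100*W)
Y(-99)/L = -100*(-99)/(-39073) = 9900*(-1/39073) = -9900/39073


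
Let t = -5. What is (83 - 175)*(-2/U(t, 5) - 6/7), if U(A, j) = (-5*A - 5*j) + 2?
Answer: 1196/7 ≈ 170.86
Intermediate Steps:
U(A, j) = 2 - 5*A - 5*j
(83 - 175)*(-2/U(t, 5) - 6/7) = (83 - 175)*(-2/(2 - 5*(-5) - 5*5) - 6/7) = -92*(-2/(2 + 25 - 25) - 6*⅐) = -92*(-2/2 - 6/7) = -92*(-2*½ - 6/7) = -92*(-1 - 6/7) = -92*(-13/7) = 1196/7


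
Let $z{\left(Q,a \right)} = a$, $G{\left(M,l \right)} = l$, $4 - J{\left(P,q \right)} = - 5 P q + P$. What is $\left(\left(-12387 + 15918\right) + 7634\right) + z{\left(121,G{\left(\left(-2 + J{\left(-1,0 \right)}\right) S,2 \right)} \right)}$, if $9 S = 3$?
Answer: $11167$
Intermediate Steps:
$J{\left(P,q \right)} = 4 - P + 5 P q$ ($J{\left(P,q \right)} = 4 - \left(- 5 P q + P\right) = 4 - \left(P - 5 P q\right) = 4 + \left(- P + 5 P q\right) = 4 - P + 5 P q$)
$S = \frac{1}{3}$ ($S = \frac{1}{9} \cdot 3 = \frac{1}{3} \approx 0.33333$)
$\left(\left(-12387 + 15918\right) + 7634\right) + z{\left(121,G{\left(\left(-2 + J{\left(-1,0 \right)}\right) S,2 \right)} \right)} = \left(\left(-12387 + 15918\right) + 7634\right) + 2 = \left(3531 + 7634\right) + 2 = 11165 + 2 = 11167$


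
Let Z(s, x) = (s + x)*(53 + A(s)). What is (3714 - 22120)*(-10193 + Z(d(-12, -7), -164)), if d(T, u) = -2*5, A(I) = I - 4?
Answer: 312515474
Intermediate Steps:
A(I) = -4 + I
d(T, u) = -10
Z(s, x) = (49 + s)*(s + x) (Z(s, x) = (s + x)*(53 + (-4 + s)) = (s + x)*(49 + s) = (49 + s)*(s + x))
(3714 - 22120)*(-10193 + Z(d(-12, -7), -164)) = (3714 - 22120)*(-10193 + ((-10)² + 49*(-10) + 49*(-164) - 10*(-164))) = -18406*(-10193 + (100 - 490 - 8036 + 1640)) = -18406*(-10193 - 6786) = -18406*(-16979) = 312515474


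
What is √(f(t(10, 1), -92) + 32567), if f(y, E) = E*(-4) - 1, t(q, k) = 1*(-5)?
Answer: √32934 ≈ 181.48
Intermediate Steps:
t(q, k) = -5
f(y, E) = -1 - 4*E (f(y, E) = -4*E - 1 = -1 - 4*E)
√(f(t(10, 1), -92) + 32567) = √((-1 - 4*(-92)) + 32567) = √((-1 + 368) + 32567) = √(367 + 32567) = √32934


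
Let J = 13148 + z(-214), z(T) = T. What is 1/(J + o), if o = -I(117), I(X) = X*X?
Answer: -1/755 ≈ -0.0013245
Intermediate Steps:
I(X) = X**2
J = 12934 (J = 13148 - 214 = 12934)
o = -13689 (o = -1*117**2 = -1*13689 = -13689)
1/(J + o) = 1/(12934 - 13689) = 1/(-755) = -1/755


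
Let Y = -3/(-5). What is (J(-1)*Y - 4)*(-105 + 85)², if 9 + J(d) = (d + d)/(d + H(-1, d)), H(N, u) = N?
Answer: -3520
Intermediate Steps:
Y = ⅗ (Y = -3*(-⅕) = ⅗ ≈ 0.60000)
J(d) = -9 + 2*d/(-1 + d) (J(d) = -9 + (d + d)/(d - 1) = -9 + (2*d)/(-1 + d) = -9 + 2*d/(-1 + d))
(J(-1)*Y - 4)*(-105 + 85)² = (((9 - 7*(-1))/(-1 - 1))*(⅗) - 4)*(-105 + 85)² = (((9 + 7)/(-2))*(⅗) - 4)*(-20)² = (-½*16*(⅗) - 4)*400 = (-8*⅗ - 4)*400 = (-24/5 - 4)*400 = -44/5*400 = -3520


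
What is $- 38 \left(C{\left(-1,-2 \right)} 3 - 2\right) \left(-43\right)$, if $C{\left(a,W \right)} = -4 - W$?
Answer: $-13072$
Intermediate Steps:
$- 38 \left(C{\left(-1,-2 \right)} 3 - 2\right) \left(-43\right) = - 38 \left(\left(-4 - -2\right) 3 - 2\right) \left(-43\right) = - 38 \left(\left(-4 + 2\right) 3 - 2\right) \left(-43\right) = - 38 \left(\left(-2\right) 3 - 2\right) \left(-43\right) = - 38 \left(-6 - 2\right) \left(-43\right) = \left(-38\right) \left(-8\right) \left(-43\right) = 304 \left(-43\right) = -13072$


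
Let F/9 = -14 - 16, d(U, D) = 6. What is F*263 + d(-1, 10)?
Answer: -71004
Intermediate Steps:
F = -270 (F = 9*(-14 - 16) = 9*(-30) = -270)
F*263 + d(-1, 10) = -270*263 + 6 = -71010 + 6 = -71004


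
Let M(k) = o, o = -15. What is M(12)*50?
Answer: -750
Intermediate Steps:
M(k) = -15
M(12)*50 = -15*50 = -750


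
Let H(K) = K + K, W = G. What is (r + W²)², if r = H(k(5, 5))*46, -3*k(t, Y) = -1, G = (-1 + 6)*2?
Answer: 153664/9 ≈ 17074.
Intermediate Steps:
G = 10 (G = 5*2 = 10)
W = 10
k(t, Y) = ⅓ (k(t, Y) = -⅓*(-1) = ⅓)
H(K) = 2*K
r = 92/3 (r = (2*(⅓))*46 = (⅔)*46 = 92/3 ≈ 30.667)
(r + W²)² = (92/3 + 10²)² = (92/3 + 100)² = (392/3)² = 153664/9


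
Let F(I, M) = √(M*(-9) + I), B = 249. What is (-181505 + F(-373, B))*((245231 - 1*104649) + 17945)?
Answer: -28773443135 + 158527*I*√2614 ≈ -2.8773e+10 + 8.1051e+6*I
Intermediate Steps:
F(I, M) = √(I - 9*M) (F(I, M) = √(-9*M + I) = √(I - 9*M))
(-181505 + F(-373, B))*((245231 - 1*104649) + 17945) = (-181505 + √(-373 - 9*249))*((245231 - 1*104649) + 17945) = (-181505 + √(-373 - 2241))*((245231 - 104649) + 17945) = (-181505 + √(-2614))*(140582 + 17945) = (-181505 + I*√2614)*158527 = -28773443135 + 158527*I*√2614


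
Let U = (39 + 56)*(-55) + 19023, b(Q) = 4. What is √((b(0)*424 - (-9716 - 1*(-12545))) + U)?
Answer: √12665 ≈ 112.54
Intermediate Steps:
U = 13798 (U = 95*(-55) + 19023 = -5225 + 19023 = 13798)
√((b(0)*424 - (-9716 - 1*(-12545))) + U) = √((4*424 - (-9716 - 1*(-12545))) + 13798) = √((1696 - (-9716 + 12545)) + 13798) = √((1696 - 1*2829) + 13798) = √((1696 - 2829) + 13798) = √(-1133 + 13798) = √12665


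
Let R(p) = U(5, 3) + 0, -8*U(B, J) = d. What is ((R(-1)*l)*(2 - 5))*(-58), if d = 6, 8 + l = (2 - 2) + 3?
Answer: 1305/2 ≈ 652.50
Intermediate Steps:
l = -5 (l = -8 + ((2 - 2) + 3) = -8 + (0 + 3) = -8 + 3 = -5)
U(B, J) = -3/4 (U(B, J) = -1/8*6 = -3/4)
R(p) = -3/4 (R(p) = -3/4 + 0 = -3/4)
((R(-1)*l)*(2 - 5))*(-58) = ((-3/4*(-5))*(2 - 5))*(-58) = ((15/4)*(-3))*(-58) = -45/4*(-58) = 1305/2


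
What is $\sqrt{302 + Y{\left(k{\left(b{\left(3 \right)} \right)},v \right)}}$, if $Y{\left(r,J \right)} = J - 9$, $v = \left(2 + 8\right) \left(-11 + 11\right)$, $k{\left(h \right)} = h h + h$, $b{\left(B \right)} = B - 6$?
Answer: $\sqrt{293} \approx 17.117$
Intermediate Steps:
$b{\left(B \right)} = -6 + B$ ($b{\left(B \right)} = B - 6 = -6 + B$)
$k{\left(h \right)} = h + h^{2}$ ($k{\left(h \right)} = h^{2} + h = h + h^{2}$)
$v = 0$ ($v = 10 \cdot 0 = 0$)
$Y{\left(r,J \right)} = -9 + J$ ($Y{\left(r,J \right)} = J - 9 = -9 + J$)
$\sqrt{302 + Y{\left(k{\left(b{\left(3 \right)} \right)},v \right)}} = \sqrt{302 + \left(-9 + 0\right)} = \sqrt{302 - 9} = \sqrt{293}$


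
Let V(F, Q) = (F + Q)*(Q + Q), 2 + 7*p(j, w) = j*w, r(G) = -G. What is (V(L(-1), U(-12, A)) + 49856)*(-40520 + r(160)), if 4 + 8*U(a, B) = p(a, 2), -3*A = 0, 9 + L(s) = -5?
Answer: -99436488525/49 ≈ -2.0293e+9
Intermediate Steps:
L(s) = -14 (L(s) = -9 - 5 = -14)
A = 0 (A = -⅓*0 = 0)
p(j, w) = -2/7 + j*w/7 (p(j, w) = -2/7 + (j*w)/7 = -2/7 + j*w/7)
U(a, B) = -15/28 + a/28 (U(a, B) = -½ + (-2/7 + (⅐)*a*2)/8 = -½ + (-2/7 + 2*a/7)/8 = -½ + (-1/28 + a/28) = -15/28 + a/28)
V(F, Q) = 2*Q*(F + Q) (V(F, Q) = (F + Q)*(2*Q) = 2*Q*(F + Q))
(V(L(-1), U(-12, A)) + 49856)*(-40520 + r(160)) = (2*(-15/28 + (1/28)*(-12))*(-14 + (-15/28 + (1/28)*(-12))) + 49856)*(-40520 - 1*160) = (2*(-15/28 - 3/7)*(-14 + (-15/28 - 3/7)) + 49856)*(-40520 - 160) = (2*(-27/28)*(-14 - 27/28) + 49856)*(-40680) = (2*(-27/28)*(-419/28) + 49856)*(-40680) = (11313/392 + 49856)*(-40680) = (19554865/392)*(-40680) = -99436488525/49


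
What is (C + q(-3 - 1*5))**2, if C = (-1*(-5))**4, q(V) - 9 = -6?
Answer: 394384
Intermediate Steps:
q(V) = 3 (q(V) = 9 - 6 = 3)
C = 625 (C = 5**4 = 625)
(C + q(-3 - 1*5))**2 = (625 + 3)**2 = 628**2 = 394384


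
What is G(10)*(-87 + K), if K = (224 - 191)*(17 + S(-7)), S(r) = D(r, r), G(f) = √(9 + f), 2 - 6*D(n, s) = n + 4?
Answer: 1003*√19/2 ≈ 2186.0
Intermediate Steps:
D(n, s) = -⅓ - n/6 (D(n, s) = ⅓ - (n + 4)/6 = ⅓ - (4 + n)/6 = ⅓ + (-⅔ - n/6) = -⅓ - n/6)
S(r) = -⅓ - r/6
K = 1177/2 (K = (224 - 191)*(17 + (-⅓ - ⅙*(-7))) = 33*(17 + (-⅓ + 7/6)) = 33*(17 + ⅚) = 33*(107/6) = 1177/2 ≈ 588.50)
G(10)*(-87 + K) = √(9 + 10)*(-87 + 1177/2) = √19*(1003/2) = 1003*√19/2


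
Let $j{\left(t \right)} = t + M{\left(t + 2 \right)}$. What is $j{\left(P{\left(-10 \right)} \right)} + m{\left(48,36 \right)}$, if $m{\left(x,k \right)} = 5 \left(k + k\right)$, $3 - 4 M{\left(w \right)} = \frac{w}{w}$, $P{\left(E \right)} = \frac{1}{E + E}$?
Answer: $\frac{7209}{20} \approx 360.45$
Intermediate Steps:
$P{\left(E \right)} = \frac{1}{2 E}$
$M{\left(w \right)} = \frac{1}{2}$ ($M{\left(w \right)} = \frac{3}{4} - \frac{w \frac{1}{w}}{4} = \frac{3}{4} - \frac{1}{4} = \frac{1}{2}$)
$j{\left(t \right)} = \frac{1}{2} + t$ ($j{\left(t \right)} = t + \frac{1}{2} = \frac{1}{2} + t$)
$m{\left(x,k \right)} = 10 k$ ($m{\left(x,k \right)} = 5 \cdot 2 k = 10 k$)
$j{\left(P{\left(-10 \right)} \right)} + m{\left(48,36 \right)} = \left(\frac{1}{2} + \frac{1}{2 \left(-10\right)}\right) + 10 \cdot 36 = \left(\frac{1}{2} + \frac{1}{2} \left(- \frac{1}{10}\right)\right) + 360 = \left(\frac{1}{2} - \frac{1}{20}\right) + 360 = \frac{9}{20} + 360 = \frac{7209}{20}$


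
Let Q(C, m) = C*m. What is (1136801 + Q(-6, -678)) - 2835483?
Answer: -1694614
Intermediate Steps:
(1136801 + Q(-6, -678)) - 2835483 = (1136801 - 6*(-678)) - 2835483 = (1136801 + 4068) - 2835483 = 1140869 - 2835483 = -1694614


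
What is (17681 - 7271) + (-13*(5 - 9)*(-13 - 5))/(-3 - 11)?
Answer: 73338/7 ≈ 10477.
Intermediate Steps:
(17681 - 7271) + (-13*(5 - 9)*(-13 - 5))/(-3 - 11) = 10410 - (-52)*(-18)/(-14) = 10410 - 13*72*(-1/14) = 10410 - 936*(-1/14) = 10410 + 468/7 = 73338/7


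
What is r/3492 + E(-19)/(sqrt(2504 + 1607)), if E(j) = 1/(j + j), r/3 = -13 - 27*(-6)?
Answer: 149/1164 - sqrt(4111)/156218 ≈ 0.12760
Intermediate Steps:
r = 447 (r = 3*(-13 - 27*(-6)) = 3*(-13 + 162) = 3*149 = 447)
E(j) = 1/(2*j)
r/3492 + E(-19)/(sqrt(2504 + 1607)) = 447/3492 + ((1/2)/(-19))/(sqrt(2504 + 1607)) = 447*(1/3492) + ((1/2)*(-1/19))/(sqrt(4111)) = 149/1164 - sqrt(4111)/156218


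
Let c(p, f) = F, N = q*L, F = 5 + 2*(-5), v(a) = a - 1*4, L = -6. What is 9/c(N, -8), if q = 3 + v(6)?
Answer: -9/5 ≈ -1.8000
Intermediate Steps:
v(a) = -4 + a (v(a) = a - 4 = -4 + a)
q = 5 (q = 3 + (-4 + 6) = 3 + 2 = 5)
F = -5 (F = 5 - 10 = -5)
N = -30 (N = 5*(-6) = -30)
c(p, f) = -5
9/c(N, -8) = 9/(-5) = 9*(-⅕) = -9/5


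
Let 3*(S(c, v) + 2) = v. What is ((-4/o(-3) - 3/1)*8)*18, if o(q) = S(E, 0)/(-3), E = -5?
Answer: -1296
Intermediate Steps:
S(c, v) = -2 + v/3
o(q) = ⅔ (o(q) = (-2 + (⅓)*0)/(-3) = (-2 + 0)*(-⅓) = -2*(-⅓) = ⅔)
((-4/o(-3) - 3/1)*8)*18 = ((-4/⅔ - 3/1)*8)*18 = ((-4*3/2 - 3*1)*8)*18 = ((-6 - 3)*8)*18 = -9*8*18 = -72*18 = -1296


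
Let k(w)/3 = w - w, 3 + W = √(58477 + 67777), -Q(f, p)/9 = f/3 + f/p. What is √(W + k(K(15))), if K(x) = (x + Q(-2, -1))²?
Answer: √(-3 + √126254) ≈ 18.770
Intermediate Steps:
Q(f, p) = -3*f - 9*f/p (Q(f, p) = -9*(f/3 + f/p) = -3*f - 9*f/p)
K(x) = (-12 + x)² (K(x) = (x - 3*(-2)*(3 - 1)/(-1))² = (x - 3*(-2)*(-1)*2)² = (x - 12)² = (-12 + x)²)
W = -3 + √126254 (W = -3 + √(58477 + 67777) = -3 + √126254 ≈ 352.32)
k(w) = 0 (k(w) = 3*(w - w) = 3*0 = 0)
√(W + k(K(15))) = √((-3 + √126254) + 0) = √(-3 + √126254)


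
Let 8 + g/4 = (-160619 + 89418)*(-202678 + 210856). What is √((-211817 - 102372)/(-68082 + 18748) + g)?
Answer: I*√5668731075028883938/49334 ≈ 48261.0*I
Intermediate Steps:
g = -2329127144 (g = -32 + 4*((-160619 + 89418)*(-202678 + 210856)) = -32 + 4*(-71201*8178) = -32 + 4*(-582281778) = -32 - 2329127112 = -2329127144)
√((-211817 - 102372)/(-68082 + 18748) + g) = √((-211817 - 102372)/(-68082 + 18748) - 2329127144) = √(-314189/(-49334) - 2329127144) = √(-314189*(-1/49334) - 2329127144) = √(314189/49334 - 2329127144) = √(-114905158207907/49334) = I*√5668731075028883938/49334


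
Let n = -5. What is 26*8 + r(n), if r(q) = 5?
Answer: 213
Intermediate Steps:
26*8 + r(n) = 26*8 + 5 = 208 + 5 = 213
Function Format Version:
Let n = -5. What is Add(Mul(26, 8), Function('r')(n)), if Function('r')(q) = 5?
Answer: 213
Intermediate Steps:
Add(Mul(26, 8), Function('r')(n)) = Add(Mul(26, 8), 5) = Add(208, 5) = 213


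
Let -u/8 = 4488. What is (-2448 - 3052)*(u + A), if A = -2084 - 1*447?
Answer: 211392500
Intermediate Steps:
u = -35904 (u = -8*4488 = -35904)
A = -2531 (A = -2084 - 447 = -2531)
(-2448 - 3052)*(u + A) = (-2448 - 3052)*(-35904 - 2531) = -5500*(-38435) = 211392500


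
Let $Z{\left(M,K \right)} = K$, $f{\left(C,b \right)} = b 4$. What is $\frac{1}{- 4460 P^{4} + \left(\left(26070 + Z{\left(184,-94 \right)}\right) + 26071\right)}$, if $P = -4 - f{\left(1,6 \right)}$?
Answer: $- \frac{1}{2741313713} \approx -3.6479 \cdot 10^{-10}$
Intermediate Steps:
$f{\left(C,b \right)} = 4 b$
$P = -28$ ($P = -4 - 4 \cdot 6 = -4 - 24 = -28$)
$\frac{1}{- 4460 P^{4} + \left(\left(26070 + Z{\left(184,-94 \right)}\right) + 26071\right)} = \frac{1}{- 4460 \left(-28\right)^{4} + \left(\left(26070 - 94\right) + 26071\right)} = \frac{1}{\left(-4460\right) 614656 + \left(25976 + 26071\right)} = \frac{1}{-2741365760 + 52047} = \frac{1}{-2741313713} = - \frac{1}{2741313713}$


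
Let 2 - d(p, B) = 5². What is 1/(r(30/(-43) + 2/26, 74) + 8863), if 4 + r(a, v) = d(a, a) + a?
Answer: 559/4938977 ≈ 0.00011318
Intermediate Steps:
d(p, B) = -23 (d(p, B) = 2 - 1*5² = 2 - 1*25 = 2 - 25 = -23)
r(a, v) = -27 + a (r(a, v) = -4 + (-23 + a) = -27 + a)
1/(r(30/(-43) + 2/26, 74) + 8863) = 1/((-27 + (30/(-43) + 2/26)) + 8863) = 1/((-27 + (30*(-1/43) + 2*(1/26))) + 8863) = 1/((-27 + (-30/43 + 1/13)) + 8863) = 1/((-27 - 347/559) + 8863) = 1/(-15440/559 + 8863) = 1/(4938977/559) = 559/4938977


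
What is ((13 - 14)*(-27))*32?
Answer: 864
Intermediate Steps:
((13 - 14)*(-27))*32 = -1*(-27)*32 = 27*32 = 864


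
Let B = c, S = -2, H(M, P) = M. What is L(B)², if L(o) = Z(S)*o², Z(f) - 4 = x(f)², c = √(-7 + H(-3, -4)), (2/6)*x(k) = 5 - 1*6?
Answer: 16900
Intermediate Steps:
x(k) = -3 (x(k) = 3*(5 - 1*6) = 3*(5 - 6) = 3*(-1) = -3)
c = I*√10 (c = √(-7 - 3) = √(-10) = I*√10 ≈ 3.1623*I)
B = I*√10 ≈ 3.1623*I
Z(f) = 13 (Z(f) = 4 + (-3)² = 4 + 9 = 13)
L(o) = 13*o²
L(B)² = (13*(I*√10)²)² = (13*(-10))² = (-130)² = 16900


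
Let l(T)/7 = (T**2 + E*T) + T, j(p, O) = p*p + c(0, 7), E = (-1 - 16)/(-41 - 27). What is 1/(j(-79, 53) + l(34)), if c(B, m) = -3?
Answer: 2/29255 ≈ 6.8364e-5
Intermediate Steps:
E = 1/4 (E = -17/(-68) = -17*(-1/68) = 1/4 ≈ 0.25000)
j(p, O) = -3 + p**2 (j(p, O) = p*p - 3 = p**2 - 3 = -3 + p**2)
l(T) = 7*T**2 + 35*T/4 (l(T) = 7*((T**2 + T/4) + T) = 7*(T**2 + 5*T/4) = 7*T**2 + 35*T/4)
1/(j(-79, 53) + l(34)) = 1/((-3 + (-79)**2) + (7/4)*34*(5 + 4*34)) = 1/((-3 + 6241) + (7/4)*34*(5 + 136)) = 1/(6238 + (7/4)*34*141) = 1/(6238 + 16779/2) = 1/(29255/2) = 2/29255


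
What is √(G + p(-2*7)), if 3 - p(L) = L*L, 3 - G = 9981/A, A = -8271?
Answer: I*√159447419/919 ≈ 13.74*I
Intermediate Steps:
G = 3866/919 (G = 3 - 9981/(-8271) = 3 - 9981*(-1)/8271 = 3 - 1*(-1109/919) = 3 + 1109/919 = 3866/919 ≈ 4.2067)
p(L) = 3 - L² (p(L) = 3 - L*L = 3 - L²)
√(G + p(-2*7)) = √(3866/919 + (3 - (-2*7)²)) = √(3866/919 + (3 - 1*(-14)²)) = √(3866/919 + (3 - 1*196)) = √(3866/919 + (3 - 196)) = √(3866/919 - 193) = √(-173501/919) = I*√159447419/919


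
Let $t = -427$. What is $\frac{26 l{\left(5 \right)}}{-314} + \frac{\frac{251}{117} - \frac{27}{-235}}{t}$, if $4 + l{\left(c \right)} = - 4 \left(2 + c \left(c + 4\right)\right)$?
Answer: $\frac{29294194432}{1843237305} \approx 15.893$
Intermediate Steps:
$l{\left(c \right)} = -12 - 4 c \left(4 + c\right)$ ($l{\left(c \right)} = -4 - 4 \left(2 + c \left(c + 4\right)\right) = -4 - 4 \left(2 + c \left(4 + c\right)\right) = -4 - \left(8 + 4 c \left(4 + c\right)\right) = -12 - 4 c \left(4 + c\right)$)
$\frac{26 l{\left(5 \right)}}{-314} + \frac{\frac{251}{117} - \frac{27}{-235}}{t} = \frac{26 \left(-12 - 80 - 4 \cdot 5^{2}\right)}{-314} + \frac{\frac{251}{117} - \frac{27}{-235}}{-427} = 26 \left(-12 - 80 - 100\right) \left(- \frac{1}{314}\right) + \left(251 \cdot \frac{1}{117} - - \frac{27}{235}\right) \left(- \frac{1}{427}\right) = 26 \left(-12 - 80 - 100\right) \left(- \frac{1}{314}\right) + \left(\frac{251}{117} + \frac{27}{235}\right) \left(- \frac{1}{427}\right) = 26 \left(-192\right) \left(- \frac{1}{314}\right) + \frac{62144}{27495} \left(- \frac{1}{427}\right) = \left(-4992\right) \left(- \frac{1}{314}\right) - \frac{62144}{11740365} = \frac{2496}{157} - \frac{62144}{11740365} = \frac{29294194432}{1843237305}$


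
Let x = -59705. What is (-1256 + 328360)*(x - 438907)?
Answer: -163097979648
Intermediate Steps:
(-1256 + 328360)*(x - 438907) = (-1256 + 328360)*(-59705 - 438907) = 327104*(-498612) = -163097979648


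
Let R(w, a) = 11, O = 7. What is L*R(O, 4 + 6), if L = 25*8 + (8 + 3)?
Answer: 2321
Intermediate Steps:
L = 211 (L = 200 + 11 = 211)
L*R(O, 4 + 6) = 211*11 = 2321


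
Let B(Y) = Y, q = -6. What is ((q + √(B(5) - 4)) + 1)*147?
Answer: -588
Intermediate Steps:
((q + √(B(5) - 4)) + 1)*147 = ((-6 + √(5 - 4)) + 1)*147 = ((-6 + √1) + 1)*147 = ((-6 + 1) + 1)*147 = (-5 + 1)*147 = -4*147 = -588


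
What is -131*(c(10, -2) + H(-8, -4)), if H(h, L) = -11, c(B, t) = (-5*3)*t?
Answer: -2489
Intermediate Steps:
c(B, t) = -15*t
-131*(c(10, -2) + H(-8, -4)) = -131*(-15*(-2) - 11) = -131*(30 - 11) = -131*19 = -2489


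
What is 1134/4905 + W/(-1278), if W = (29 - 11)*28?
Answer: -6314/38695 ≈ -0.16317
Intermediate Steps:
W = 504 (W = 18*28 = 504)
1134/4905 + W/(-1278) = 1134/4905 + 504/(-1278) = 1134*(1/4905) + 504*(-1/1278) = 126/545 - 28/71 = -6314/38695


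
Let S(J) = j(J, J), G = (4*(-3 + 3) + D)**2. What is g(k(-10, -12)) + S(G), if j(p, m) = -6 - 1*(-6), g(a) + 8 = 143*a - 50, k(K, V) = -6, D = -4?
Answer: -916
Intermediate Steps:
g(a) = -58 + 143*a (g(a) = -8 + (143*a - 50) = -8 + (-50 + 143*a) = -58 + 143*a)
G = 16 (G = (4*(-3 + 3) - 4)**2 = (4*0 - 4)**2 = (0 - 4)**2 = (-4)**2 = 16)
j(p, m) = 0 (j(p, m) = -6 + 6 = 0)
S(J) = 0
g(k(-10, -12)) + S(G) = (-58 + 143*(-6)) + 0 = (-58 - 858) + 0 = -916 + 0 = -916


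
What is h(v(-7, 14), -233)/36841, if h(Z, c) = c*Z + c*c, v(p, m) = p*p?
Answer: 42872/36841 ≈ 1.1637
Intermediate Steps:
v(p, m) = p²
h(Z, c) = c² + Z*c (h(Z, c) = Z*c + c² = c² + Z*c)
h(v(-7, 14), -233)/36841 = -233*((-7)² - 233)/36841 = -233*(49 - 233)*(1/36841) = -233*(-184)*(1/36841) = 42872*(1/36841) = 42872/36841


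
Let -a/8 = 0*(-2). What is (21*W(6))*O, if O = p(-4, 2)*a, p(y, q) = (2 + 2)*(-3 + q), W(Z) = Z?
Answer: 0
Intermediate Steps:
a = 0 (a = -0*(-2) = -8*0 = 0)
p(y, q) = -12 + 4*q (p(y, q) = 4*(-3 + q) = -12 + 4*q)
O = 0 (O = (-12 + 4*2)*0 = (-12 + 8)*0 = -4*0 = 0)
(21*W(6))*O = (21*6)*0 = 126*0 = 0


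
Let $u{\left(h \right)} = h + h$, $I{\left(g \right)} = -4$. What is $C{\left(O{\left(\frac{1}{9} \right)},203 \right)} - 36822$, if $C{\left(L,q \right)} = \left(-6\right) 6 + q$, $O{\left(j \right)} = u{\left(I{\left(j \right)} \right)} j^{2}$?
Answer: $-36655$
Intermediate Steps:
$u{\left(h \right)} = 2 h$
$O{\left(j \right)} = - 8 j^{2}$ ($O{\left(j \right)} = 2 \left(-4\right) j^{2} = - 8 j^{2}$)
$C{\left(L,q \right)} = -36 + q$
$C{\left(O{\left(\frac{1}{9} \right)},203 \right)} - 36822 = \left(-36 + 203\right) - 36822 = 167 - 36822 = -36655$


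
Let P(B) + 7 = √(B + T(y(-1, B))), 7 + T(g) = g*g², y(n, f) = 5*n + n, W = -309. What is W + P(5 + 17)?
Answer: -316 + I*√201 ≈ -316.0 + 14.177*I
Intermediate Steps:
y(n, f) = 6*n
T(g) = -7 + g³ (T(g) = -7 + g*g² = -7 + g³)
P(B) = -7 + √(-223 + B) (P(B) = -7 + √(B + (-7 + (6*(-1))³)) = -7 + √(B + (-7 + (-6)³)) = -7 + √(B + (-7 - 216)) = -7 + √(B - 223) = -7 + √(-223 + B))
W + P(5 + 17) = -309 + (-7 + √(-223 + (5 + 17))) = -309 + (-7 + √(-223 + 22)) = -309 + (-7 + √(-201)) = -309 + (-7 + I*√201) = -316 + I*√201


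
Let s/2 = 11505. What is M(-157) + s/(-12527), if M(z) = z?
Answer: -1989749/12527 ≈ -158.84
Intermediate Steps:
s = 23010 (s = 2*11505 = 23010)
M(-157) + s/(-12527) = -157 + 23010/(-12527) = -157 + 23010*(-1/12527) = -157 - 23010/12527 = -1989749/12527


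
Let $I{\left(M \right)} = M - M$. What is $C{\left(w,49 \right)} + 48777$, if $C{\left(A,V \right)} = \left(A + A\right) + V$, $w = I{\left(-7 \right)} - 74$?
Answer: $48678$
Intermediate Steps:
$I{\left(M \right)} = 0$
$w = -74$ ($w = 0 - 74 = -74$)
$C{\left(A,V \right)} = V + 2 A$ ($C{\left(A,V \right)} = 2 A + V = V + 2 A$)
$C{\left(w,49 \right)} + 48777 = \left(49 + 2 \left(-74\right)\right) + 48777 = \left(49 - 148\right) + 48777 = -99 + 48777 = 48678$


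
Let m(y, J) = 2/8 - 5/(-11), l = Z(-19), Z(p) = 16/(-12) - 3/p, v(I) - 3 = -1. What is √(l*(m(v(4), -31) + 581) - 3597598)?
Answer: I*√5658355636923/1254 ≈ 1896.9*I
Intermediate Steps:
v(I) = 2 (v(I) = 3 - 1 = 2)
Z(p) = -4/3 - 3/p (Z(p) = 16*(-1/12) - 3/p = -4/3 - 3/p)
l = -67/57 (l = -4/3 - 3/(-19) = -4/3 - 3*(-1/19) = -4/3 + 3/19 = -67/57 ≈ -1.1754)
m(y, J) = 31/44 (m(y, J) = 2*(⅛) - 5*(-1/11) = ¼ + 5/11 = 31/44)
√(l*(m(v(4), -31) + 581) - 3597598) = √(-67*(31/44 + 581)/57 - 3597598) = √(-67/57*25595/44 - 3597598) = √(-1714865/2508 - 3597598) = √(-9024490649/2508) = I*√5658355636923/1254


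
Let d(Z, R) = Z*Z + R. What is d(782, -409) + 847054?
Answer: 1458169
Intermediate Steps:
d(Z, R) = R + Z**2 (d(Z, R) = Z**2 + R = R + Z**2)
d(782, -409) + 847054 = (-409 + 782**2) + 847054 = (-409 + 611524) + 847054 = 611115 + 847054 = 1458169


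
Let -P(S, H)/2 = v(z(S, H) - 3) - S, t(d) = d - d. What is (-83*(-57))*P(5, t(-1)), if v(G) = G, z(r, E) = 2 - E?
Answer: 56772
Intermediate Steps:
t(d) = 0
P(S, H) = 2 + 2*H + 2*S (P(S, H) = -2*(((2 - H) - 3) - S) = -2*((-1 - H) - S) = -2*(-1 - H - S) = 2 + 2*H + 2*S)
(-83*(-57))*P(5, t(-1)) = (-83*(-57))*(2 + 2*0 + 2*5) = 4731*(2 + 0 + 10) = 4731*12 = 56772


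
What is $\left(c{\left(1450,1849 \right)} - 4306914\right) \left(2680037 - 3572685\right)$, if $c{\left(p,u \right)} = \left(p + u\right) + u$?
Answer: $3839962816368$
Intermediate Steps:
$c{\left(p,u \right)} = p + 2 u$
$\left(c{\left(1450,1849 \right)} - 4306914\right) \left(2680037 - 3572685\right) = \left(\left(1450 + 2 \cdot 1849\right) - 4306914\right) \left(2680037 - 3572685\right) = \left(\left(1450 + 3698\right) - 4306914\right) \left(-892648\right) = \left(5148 - 4306914\right) \left(-892648\right) = \left(-4301766\right) \left(-892648\right) = 3839962816368$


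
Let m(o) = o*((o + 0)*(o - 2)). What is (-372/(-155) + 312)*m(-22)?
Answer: -18260352/5 ≈ -3.6521e+6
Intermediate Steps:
m(o) = o²*(-2 + o) (m(o) = o*(o*(-2 + o)) = o²*(-2 + o))
(-372/(-155) + 312)*m(-22) = (-372/(-155) + 312)*((-22)²*(-2 - 22)) = (-372*(-1/155) + 312)*(484*(-24)) = (12/5 + 312)*(-11616) = (1572/5)*(-11616) = -18260352/5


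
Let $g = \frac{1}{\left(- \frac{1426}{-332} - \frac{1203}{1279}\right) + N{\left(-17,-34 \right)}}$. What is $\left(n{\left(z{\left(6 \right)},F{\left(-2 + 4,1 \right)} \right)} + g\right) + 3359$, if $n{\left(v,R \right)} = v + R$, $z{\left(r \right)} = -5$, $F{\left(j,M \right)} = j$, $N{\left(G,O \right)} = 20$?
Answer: $\frac{16640968518}{4958509} \approx 3356.0$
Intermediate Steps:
$g = \frac{212314}{4958509}$ ($g = \frac{1}{\left(- \frac{1426}{-332} - \frac{1203}{1279}\right) + 20} = \frac{1}{\left(\left(-1426\right) \left(- \frac{1}{332}\right) - \frac{1203}{1279}\right) + 20} = \frac{1}{\left(\frac{713}{166} - \frac{1203}{1279}\right) + 20} = \frac{1}{\frac{712229}{212314} + 20} = \frac{1}{\frac{4958509}{212314}} = \frac{212314}{4958509} \approx 0.042818$)
$n{\left(v,R \right)} = R + v$
$\left(n{\left(z{\left(6 \right)},F{\left(-2 + 4,1 \right)} \right)} + g\right) + 3359 = \left(\left(\left(-2 + 4\right) - 5\right) + \frac{212314}{4958509}\right) + 3359 = \left(\left(2 - 5\right) + \frac{212314}{4958509}\right) + 3359 = \left(-3 + \frac{212314}{4958509}\right) + 3359 = - \frac{14663213}{4958509} + 3359 = \frac{16640968518}{4958509}$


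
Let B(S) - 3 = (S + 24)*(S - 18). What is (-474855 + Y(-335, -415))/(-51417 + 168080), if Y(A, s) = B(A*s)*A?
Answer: -6475143230765/116663 ≈ -5.5503e+7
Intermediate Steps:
B(S) = 3 + (-18 + S)*(24 + S) (B(S) = 3 + (S + 24)*(S - 18) = 3 + (24 + S)*(-18 + S) = 3 + (-18 + S)*(24 + S))
Y(A, s) = A*(-429 + A²*s² + 6*A*s) (Y(A, s) = (-429 + (A*s)² + 6*(A*s))*A = (-429 + A²*s² + 6*A*s)*A = A*(-429 + A²*s² + 6*A*s))
(-474855 + Y(-335, -415))/(-51417 + 168080) = (-474855 - 335*(-429 + (-335)²*(-415)² + 6*(-335)*(-415)))/(-51417 + 168080) = (-474855 - 335*(-429 + 112225*172225 + 834150))/116663 = (-474855 - 335*(-429 + 19327950625 + 834150))*(1/116663) = (-474855 - 335*19328784346)*(1/116663) = (-474855 - 6475142755910)*(1/116663) = -6475143230765*1/116663 = -6475143230765/116663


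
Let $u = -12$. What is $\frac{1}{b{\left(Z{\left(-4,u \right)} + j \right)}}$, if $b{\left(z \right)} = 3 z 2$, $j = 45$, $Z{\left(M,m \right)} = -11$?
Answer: $\frac{1}{204} \approx 0.004902$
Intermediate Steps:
$b{\left(z \right)} = 6 z$
$\frac{1}{b{\left(Z{\left(-4,u \right)} + j \right)}} = \frac{1}{6 \left(-11 + 45\right)} = \frac{1}{6 \cdot 34} = \frac{1}{204}$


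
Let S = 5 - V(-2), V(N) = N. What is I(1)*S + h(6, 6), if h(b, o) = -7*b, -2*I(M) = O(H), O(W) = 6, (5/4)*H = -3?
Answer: -63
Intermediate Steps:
H = -12/5 (H = (⅘)*(-3) = -12/5 ≈ -2.4000)
I(M) = -3 (I(M) = -½*6 = -3)
S = 7 (S = 5 - 1*(-2) = 5 + 2 = 7)
I(1)*S + h(6, 6) = -3*7 - 7*6 = -21 - 42 = -63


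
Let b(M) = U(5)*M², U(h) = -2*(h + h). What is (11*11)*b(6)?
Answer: -87120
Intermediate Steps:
U(h) = -4*h
b(M) = -20*M² (b(M) = (-4*5)*M² = -20*M²)
(11*11)*b(6) = (11*11)*(-20*6²) = 121*(-20*36) = 121*(-720) = -87120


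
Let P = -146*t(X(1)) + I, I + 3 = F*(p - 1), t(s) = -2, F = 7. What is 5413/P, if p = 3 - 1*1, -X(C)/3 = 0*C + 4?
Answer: 5413/296 ≈ 18.287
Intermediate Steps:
X(C) = -12 (X(C) = -3*(0*C + 4) = -3*(0 + 4) = -3*4 = -12)
p = 2 (p = 3 - 1 = 2)
I = 4 (I = -3 + 7*(2 - 1) = -3 + 7*1 = -3 + 7 = 4)
P = 296 (P = -146*(-2) + 4 = 292 + 4 = 296)
5413/P = 5413/296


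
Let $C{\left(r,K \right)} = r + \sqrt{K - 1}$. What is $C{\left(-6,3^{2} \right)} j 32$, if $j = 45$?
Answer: $-8640 + 2880 \sqrt{2} \approx -4567.1$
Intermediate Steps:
$C{\left(r,K \right)} = r + \sqrt{-1 + K}$
$C{\left(-6,3^{2} \right)} j 32 = \left(-6 + \sqrt{-1 + 3^{2}}\right) 45 \cdot 32 = \left(-6 + \sqrt{-1 + 9}\right) 45 \cdot 32 = \left(-6 + \sqrt{8}\right) 45 \cdot 32 = \left(-6 + 2 \sqrt{2}\right) 45 \cdot 32 = \left(-270 + 90 \sqrt{2}\right) 32 = -8640 + 2880 \sqrt{2}$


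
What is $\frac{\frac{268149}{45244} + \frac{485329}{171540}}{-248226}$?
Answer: $- \frac{2123640773}{60203770302555} \approx -3.5274 \cdot 10^{-5}$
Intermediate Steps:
$\frac{\frac{268149}{45244} + \frac{485329}{171540}}{-248226} = \left(268149 \cdot \frac{1}{45244} + 485329 \cdot \frac{1}{171540}\right) \left(- \frac{1}{248226}\right) = \left(\frac{268149}{45244} + \frac{485329}{171540}\right) \left(- \frac{1}{248226}\right) = \frac{4247281546}{485072235} \left(- \frac{1}{248226}\right) = - \frac{2123640773}{60203770302555}$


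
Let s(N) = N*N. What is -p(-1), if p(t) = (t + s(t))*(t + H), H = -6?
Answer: 0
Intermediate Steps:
s(N) = N²
p(t) = (-6 + t)*(t + t²) (p(t) = (t + t²)*(t - 6) = (t + t²)*(-6 + t) = (-6 + t)*(t + t²))
-p(-1) = -(-1)*(-6 + (-1)² - 5*(-1)) = -(-1)*(-6 + 1 + 5) = -(-1)*0 = -1*0 = 0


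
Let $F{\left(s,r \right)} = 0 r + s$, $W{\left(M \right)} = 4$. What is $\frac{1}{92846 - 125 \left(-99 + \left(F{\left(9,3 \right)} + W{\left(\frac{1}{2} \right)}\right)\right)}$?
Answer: $\frac{1}{103596} \approx 9.6529 \cdot 10^{-6}$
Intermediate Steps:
$F{\left(s,r \right)} = s$ ($F{\left(s,r \right)} = 0 + s = s$)
$\frac{1}{92846 - 125 \left(-99 + \left(F{\left(9,3 \right)} + W{\left(\frac{1}{2} \right)}\right)\right)} = \frac{1}{92846 - 125 \left(-99 + \left(9 + 4\right)\right)} = \frac{1}{92846 - 125 \left(-99 + 13\right)} = \frac{1}{92846 - -10750} = \frac{1}{92846 + 10750} = \frac{1}{103596}$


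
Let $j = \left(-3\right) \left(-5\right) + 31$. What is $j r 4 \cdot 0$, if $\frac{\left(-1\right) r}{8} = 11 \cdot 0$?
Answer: $0$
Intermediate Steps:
$r = 0$ ($r = - 8 \cdot 11 \cdot 0 = \left(-8\right) 0 = 0$)
$j = 46$ ($j = 15 + 31 = 46$)
$j r 4 \cdot 0 = 46 \cdot 0 \cdot 4 \cdot 0 = 46 \cdot 0 \cdot 0 = 46 \cdot 0 = 0$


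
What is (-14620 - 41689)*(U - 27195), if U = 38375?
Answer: -629534620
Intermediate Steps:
(-14620 - 41689)*(U - 27195) = (-14620 - 41689)*(38375 - 27195) = -56309*11180 = -629534620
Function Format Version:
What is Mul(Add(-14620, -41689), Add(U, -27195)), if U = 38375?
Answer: -629534620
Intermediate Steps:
Mul(Add(-14620, -41689), Add(U, -27195)) = Mul(Add(-14620, -41689), Add(38375, -27195)) = Mul(-56309, 11180) = -629534620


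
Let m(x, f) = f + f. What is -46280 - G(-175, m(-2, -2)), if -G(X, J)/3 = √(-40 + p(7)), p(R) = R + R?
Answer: -46280 + 3*I*√26 ≈ -46280.0 + 15.297*I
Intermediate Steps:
p(R) = 2*R
m(x, f) = 2*f
G(X, J) = -3*I*√26 (G(X, J) = -3*√(-40 + 2*7) = -3*√(-40 + 14) = -3*I*√26)
-46280 - G(-175, m(-2, -2)) = -46280 - (-3)*I*√26 = -46280 + 3*I*√26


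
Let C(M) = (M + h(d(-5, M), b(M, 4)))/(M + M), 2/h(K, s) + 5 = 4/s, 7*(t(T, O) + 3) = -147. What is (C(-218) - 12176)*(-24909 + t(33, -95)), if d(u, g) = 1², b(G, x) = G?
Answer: 166053730134/547 ≈ 3.0357e+8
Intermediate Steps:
t(T, O) = -24 (t(T, O) = -3 + (⅐)*(-147) = -3 - 21 = -24)
d(u, g) = 1
h(K, s) = 2/(-5 + 4/s)
C(M) = (M - 2*M/(-4 + 5*M))/(2*M) (C(M) = (M - 2*M/(-4 + 5*M))/(M + M) = (M - 2*M/(-4 + 5*M))/((2*M)) = (M - 2*M/(-4 + 5*M))*(1/(2*M)) = (M - 2*M/(-4 + 5*M))/(2*M))
(C(-218) - 12176)*(-24909 + t(33, -95)) = ((-6 + 5*(-218))/(2*(-4 + 5*(-218))) - 12176)*(-24909 - 24) = ((-6 - 1090)/(2*(-4 - 1090)) - 12176)*(-24933) = ((½)*(-1096)/(-1094) - 12176)*(-24933) = ((½)*(-1/1094)*(-1096) - 12176)*(-24933) = (274/547 - 12176)*(-24933) = -6659998/547*(-24933) = 166053730134/547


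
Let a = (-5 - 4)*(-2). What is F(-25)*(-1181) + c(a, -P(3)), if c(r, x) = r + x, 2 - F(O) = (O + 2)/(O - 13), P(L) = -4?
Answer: -61757/38 ≈ -1625.2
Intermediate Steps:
F(O) = 2 - (2 + O)/(-13 + O) (F(O) = 2 - (O + 2)/(O - 13) = 2 - (2 + O)/(-13 + O))
a = 18 (a = -9*(-2) = 18)
F(-25)*(-1181) + c(a, -P(3)) = ((-28 - 25)/(-13 - 25))*(-1181) + (18 - 1*(-4)) = (-53/(-38))*(-1181) + (18 + 4) = -1/38*(-53)*(-1181) + 22 = (53/38)*(-1181) + 22 = -62593/38 + 22 = -61757/38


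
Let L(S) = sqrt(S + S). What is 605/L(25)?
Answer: 121*sqrt(2)/2 ≈ 85.560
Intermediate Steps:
L(S) = sqrt(2)*sqrt(S) (L(S) = sqrt(2*S) = sqrt(2)*sqrt(S))
605/L(25) = 605/((sqrt(2)*sqrt(25))) = 605/((sqrt(2)*5)) = 605/((5*sqrt(2))) = 605*(sqrt(2)/10) = 121*sqrt(2)/2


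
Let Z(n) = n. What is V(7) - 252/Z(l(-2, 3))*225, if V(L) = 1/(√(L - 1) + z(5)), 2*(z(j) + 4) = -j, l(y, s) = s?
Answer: -2740526/145 - 4*√6/145 ≈ -18900.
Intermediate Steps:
z(j) = -4 - j/2 (z(j) = -4 + (-j)/2 = -4 - j/2)
V(L) = 1/(-13/2 + √(-1 + L)) (V(L) = 1/(√(L - 1) + (-4 - ½*5)) = 1/(√(-1 + L) + (-4 - 5/2)) = 1/(√(-1 + L) - 13/2) = 1/(-13/2 + √(-1 + L)))
V(7) - 252/Z(l(-2, 3))*225 = 2/(-13 + 2*√(-1 + 7)) - 252/3*225 = 2/(-13 + 2*√6) - 252*⅓*225 = 2/(-13 + 2*√6) - 84*225 = 2/(-13 + 2*√6) - 18900 = -18900 + 2/(-13 + 2*√6)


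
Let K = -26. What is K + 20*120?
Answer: 2374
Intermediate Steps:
K + 20*120 = -26 + 20*120 = -26 + 2400 = 2374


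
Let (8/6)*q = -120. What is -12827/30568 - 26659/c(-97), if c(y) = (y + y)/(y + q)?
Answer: -76195545391/2965096 ≈ -25698.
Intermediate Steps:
q = -90 (q = (¾)*(-120) = -90)
c(y) = 2*y/(-90 + y) (c(y) = (y + y)/(y - 90) = (2*y)/(-90 + y) = 2*y/(-90 + y))
-12827/30568 - 26659/c(-97) = -12827/30568 - 26659/(2*(-97)/(-90 - 97)) = -12827*1/30568 - 26659/(2*(-97)/(-187)) = -12827/30568 - 26659/(2*(-97)*(-1/187)) = -12827/30568 - 26659/194/187 = -12827/30568 - 26659*187/194 = -12827/30568 - 4985233/194 = -76195545391/2965096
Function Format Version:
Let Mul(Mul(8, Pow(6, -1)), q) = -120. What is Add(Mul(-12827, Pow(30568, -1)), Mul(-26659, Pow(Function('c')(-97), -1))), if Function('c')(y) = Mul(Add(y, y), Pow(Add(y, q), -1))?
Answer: Rational(-76195545391, 2965096) ≈ -25698.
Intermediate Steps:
q = -90 (q = Mul(Rational(3, 4), -120) = -90)
Function('c')(y) = Mul(2, y, Pow(Add(-90, y), -1)) (Function('c')(y) = Mul(Add(y, y), Pow(Add(y, -90), -1)) = Mul(Mul(2, y), Pow(Add(-90, y), -1)) = Mul(2, y, Pow(Add(-90, y), -1)))
Add(Mul(-12827, Pow(30568, -1)), Mul(-26659, Pow(Function('c')(-97), -1))) = Add(Mul(-12827, Pow(30568, -1)), Mul(-26659, Pow(Mul(2, -97, Pow(Add(-90, -97), -1)), -1))) = Add(Mul(-12827, Rational(1, 30568)), Mul(-26659, Pow(Mul(2, -97, Pow(-187, -1)), -1))) = Add(Rational(-12827, 30568), Mul(-26659, Pow(Mul(2, -97, Rational(-1, 187)), -1))) = Add(Rational(-12827, 30568), Mul(-26659, Pow(Rational(194, 187), -1))) = Add(Rational(-12827, 30568), Mul(-26659, Rational(187, 194))) = Add(Rational(-12827, 30568), Rational(-4985233, 194)) = Rational(-76195545391, 2965096)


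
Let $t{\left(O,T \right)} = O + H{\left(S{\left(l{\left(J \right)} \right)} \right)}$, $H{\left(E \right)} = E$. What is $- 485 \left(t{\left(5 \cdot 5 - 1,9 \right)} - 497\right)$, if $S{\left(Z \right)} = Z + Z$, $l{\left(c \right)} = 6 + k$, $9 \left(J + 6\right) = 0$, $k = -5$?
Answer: $228435$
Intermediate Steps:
$J = -6$ ($J = -6 + \frac{1}{9} \cdot 0 = -6 + 0 = -6$)
$l{\left(c \right)} = 1$ ($l{\left(c \right)} = 6 - 5 = 1$)
$S{\left(Z \right)} = 2 Z$
$t{\left(O,T \right)} = 2 + O$ ($t{\left(O,T \right)} = O + 2 \cdot 1 = O + 2 = 2 + O$)
$- 485 \left(t{\left(5 \cdot 5 - 1,9 \right)} - 497\right) = - 485 \left(\left(2 + \left(5 \cdot 5 - 1\right)\right) - 497\right) = - 485 \left(\left(2 + \left(25 - 1\right)\right) - 497\right) = - 485 \left(\left(2 + 24\right) - 497\right) = - 485 \left(26 - 497\right) = \left(-485\right) \left(-471\right) = 228435$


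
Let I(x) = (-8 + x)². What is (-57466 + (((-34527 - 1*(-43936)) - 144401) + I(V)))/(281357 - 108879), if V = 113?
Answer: -181433/172478 ≈ -1.0519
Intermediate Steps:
(-57466 + (((-34527 - 1*(-43936)) - 144401) + I(V)))/(281357 - 108879) = (-57466 + (((-34527 - 1*(-43936)) - 144401) + (-8 + 113)²))/(281357 - 108879) = (-57466 + (((-34527 + 43936) - 144401) + 105²))/172478 = (-57466 + ((9409 - 144401) + 11025))*(1/172478) = (-57466 + (-134992 + 11025))*(1/172478) = (-57466 - 123967)*(1/172478) = -181433*1/172478 = -181433/172478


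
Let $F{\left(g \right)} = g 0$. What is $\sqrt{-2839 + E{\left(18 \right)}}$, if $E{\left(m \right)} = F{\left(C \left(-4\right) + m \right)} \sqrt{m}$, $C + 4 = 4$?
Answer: $i \sqrt{2839} \approx 53.282 i$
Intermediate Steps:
$C = 0$ ($C = -4 + 4 = 0$)
$F{\left(g \right)} = 0$
$E{\left(m \right)} = 0$ ($E{\left(m \right)} = 0 \sqrt{m} = 0$)
$\sqrt{-2839 + E{\left(18 \right)}} = \sqrt{-2839 + 0} = \sqrt{-2839} = i \sqrt{2839}$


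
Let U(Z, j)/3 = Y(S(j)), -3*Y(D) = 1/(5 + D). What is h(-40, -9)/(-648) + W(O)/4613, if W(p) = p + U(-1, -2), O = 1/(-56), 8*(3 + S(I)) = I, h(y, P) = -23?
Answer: 185005/5231142 ≈ 0.035366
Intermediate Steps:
S(I) = -3 + I/8
Y(D) = -1/(3*(5 + D))
U(Z, j) = -3/(6 + 3*j/8) (U(Z, j) = 3*(-1/(15 + 3*(-3 + j/8))) = 3*(-1/(15 + (-9 + 3*j/8))) = 3*(-1/(6 + 3*j/8)) = -3/(6 + 3*j/8))
O = -1/56 (O = 1*(-1/56) = -1/56 ≈ -0.017857)
W(p) = -4/7 + p (W(p) = p - 8/(16 - 2) = p - 8/14 = p - 8*1/14 = p - 4/7 = -4/7 + p)
h(-40, -9)/(-648) + W(O)/4613 = -23/(-648) + (-4/7 - 1/56)/4613 = -23*(-1/648) - 33/56*1/4613 = 23/648 - 33/258328 = 185005/5231142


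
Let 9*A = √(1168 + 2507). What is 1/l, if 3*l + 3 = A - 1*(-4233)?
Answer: 68526/96621415 - 63*√3/96621415 ≈ 0.00070809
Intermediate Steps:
A = 35*√3/9 (A = √(1168 + 2507)/9 = √3675/9 = (35*√3)/9 = 35*√3/9 ≈ 6.7358)
l = 1410 + 35*√3/27 (l = -1 + (35*√3/9 - 1*(-4233))/3 = -1 + (35*√3/9 + 4233)/3 = -1 + (4233 + 35*√3/9)/3 = -1 + (1411 + 35*√3/27) = 1410 + 35*√3/27 ≈ 1412.2)
1/l = 1/(1410 + 35*√3/27)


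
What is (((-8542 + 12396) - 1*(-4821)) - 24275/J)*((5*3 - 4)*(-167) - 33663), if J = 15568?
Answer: -1198374609375/3892 ≈ -3.0791e+8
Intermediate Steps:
(((-8542 + 12396) - 1*(-4821)) - 24275/J)*((5*3 - 4)*(-167) - 33663) = (((-8542 + 12396) - 1*(-4821)) - 24275/15568)*((5*3 - 4)*(-167) - 33663) = ((3854 + 4821) - 24275*1/15568)*((15 - 4)*(-167) - 33663) = (8675 - 24275/15568)*(11*(-167) - 33663) = 135028125*(-1837 - 33663)/15568 = (135028125/15568)*(-35500) = -1198374609375/3892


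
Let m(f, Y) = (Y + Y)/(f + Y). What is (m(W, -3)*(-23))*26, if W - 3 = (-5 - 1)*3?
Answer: -598/3 ≈ -199.33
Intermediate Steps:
W = -15 (W = 3 + (-5 - 1)*3 = 3 - 6*3 = 3 - 18 = -15)
m(f, Y) = 2*Y/(Y + f) (m(f, Y) = (2*Y)/(Y + f) = 2*Y/(Y + f))
(m(W, -3)*(-23))*26 = ((2*(-3)/(-3 - 15))*(-23))*26 = ((2*(-3)/(-18))*(-23))*26 = ((2*(-3)*(-1/18))*(-23))*26 = ((⅓)*(-23))*26 = -23/3*26 = -598/3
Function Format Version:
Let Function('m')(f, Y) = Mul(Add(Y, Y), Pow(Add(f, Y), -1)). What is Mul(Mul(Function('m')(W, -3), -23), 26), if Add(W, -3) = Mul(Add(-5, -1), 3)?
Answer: Rational(-598, 3) ≈ -199.33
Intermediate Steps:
W = -15 (W = Add(3, Mul(Add(-5, -1), 3)) = Add(3, Mul(-6, 3)) = Add(3, -18) = -15)
Function('m')(f, Y) = Mul(2, Y, Pow(Add(Y, f), -1)) (Function('m')(f, Y) = Mul(Mul(2, Y), Pow(Add(Y, f), -1)) = Mul(2, Y, Pow(Add(Y, f), -1)))
Mul(Mul(Function('m')(W, -3), -23), 26) = Mul(Mul(Mul(2, -3, Pow(Add(-3, -15), -1)), -23), 26) = Mul(Mul(Mul(2, -3, Pow(-18, -1)), -23), 26) = Mul(Mul(Mul(2, -3, Rational(-1, 18)), -23), 26) = Mul(Mul(Rational(1, 3), -23), 26) = Mul(Rational(-23, 3), 26) = Rational(-598, 3)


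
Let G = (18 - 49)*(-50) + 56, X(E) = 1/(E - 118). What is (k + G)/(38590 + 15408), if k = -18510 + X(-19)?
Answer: -2315849/7397726 ≈ -0.31305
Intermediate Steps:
X(E) = 1/(-118 + E)
G = 1606 (G = -31*(-50) + 56 = 1550 + 56 = 1606)
k = -2535871/137 (k = -18510 + 1/(-118 - 19) = -18510 + 1/(-137) = -18510 - 1/137 = -2535871/137 ≈ -18510.)
(k + G)/(38590 + 15408) = (-2535871/137 + 1606)/(38590 + 15408) = -2315849/137/53998 = -2315849/137*1/53998 = -2315849/7397726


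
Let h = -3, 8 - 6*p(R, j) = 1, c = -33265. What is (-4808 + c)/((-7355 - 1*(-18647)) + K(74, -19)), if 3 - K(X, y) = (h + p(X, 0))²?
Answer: -1370628/406499 ≈ -3.3718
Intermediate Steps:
p(R, j) = 7/6 (p(R, j) = 4/3 - ⅙*1 = 4/3 - ⅙ = 7/6)
K(X, y) = -13/36 (K(X, y) = 3 - (-3 + 7/6)² = 3 - (-11/6)² = 3 - 1*121/36 = 3 - 121/36 = -13/36)
(-4808 + c)/((-7355 - 1*(-18647)) + K(74, -19)) = (-4808 - 33265)/((-7355 - 1*(-18647)) - 13/36) = -38073/((-7355 + 18647) - 13/36) = -38073/(11292 - 13/36) = -38073/406499/36 = -38073*36/406499 = -1370628/406499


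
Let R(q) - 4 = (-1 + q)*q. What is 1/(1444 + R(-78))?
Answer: 1/7610 ≈ 0.00013141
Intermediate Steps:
R(q) = 4 + q*(-1 + q) (R(q) = 4 + (-1 + q)*q = 4 + q*(-1 + q))
1/(1444 + R(-78)) = 1/(1444 + (4 + (-78)² - 1*(-78))) = 1/(1444 + (4 + 6084 + 78)) = 1/(1444 + 6166) = 1/7610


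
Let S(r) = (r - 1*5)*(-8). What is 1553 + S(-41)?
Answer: 1921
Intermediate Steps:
S(r) = 40 - 8*r (S(r) = (r - 5)*(-8) = (-5 + r)*(-8) = 40 - 8*r)
1553 + S(-41) = 1553 + (40 - 8*(-41)) = 1553 + (40 + 328) = 1553 + 368 = 1921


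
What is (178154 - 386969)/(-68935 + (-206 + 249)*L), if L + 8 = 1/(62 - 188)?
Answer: 26310690/8729197 ≈ 3.0141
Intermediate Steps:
L = -1009/126 (L = -8 + 1/(62 - 188) = -8 + 1/(-126) = -8 - 1/126 = -1009/126 ≈ -8.0079)
(178154 - 386969)/(-68935 + (-206 + 249)*L) = (178154 - 386969)/(-68935 + (-206 + 249)*(-1009/126)) = -208815/(-68935 + 43*(-1009/126)) = -208815/(-68935 - 43387/126) = -208815/(-8729197/126) = -208815*(-126/8729197) = 26310690/8729197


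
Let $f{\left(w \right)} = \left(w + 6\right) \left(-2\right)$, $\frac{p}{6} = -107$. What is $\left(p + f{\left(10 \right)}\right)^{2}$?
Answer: $454276$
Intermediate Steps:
$p = -642$ ($p = 6 \left(-107\right) = -642$)
$f{\left(w \right)} = -12 - 2 w$ ($f{\left(w \right)} = \left(6 + w\right) \left(-2\right) = -12 - 2 w$)
$\left(p + f{\left(10 \right)}\right)^{2} = \left(-642 - 32\right)^{2} = \left(-674\right)^{2} = 454276$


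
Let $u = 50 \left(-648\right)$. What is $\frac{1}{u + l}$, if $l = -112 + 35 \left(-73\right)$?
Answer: $- \frac{1}{35067} \approx -2.8517 \cdot 10^{-5}$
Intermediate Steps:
$u = -32400$
$l = -2667$ ($l = -112 - 2555 = -2667$)
$\frac{1}{u + l} = \frac{1}{-32400 - 2667} = \frac{1}{-35067} = - \frac{1}{35067}$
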